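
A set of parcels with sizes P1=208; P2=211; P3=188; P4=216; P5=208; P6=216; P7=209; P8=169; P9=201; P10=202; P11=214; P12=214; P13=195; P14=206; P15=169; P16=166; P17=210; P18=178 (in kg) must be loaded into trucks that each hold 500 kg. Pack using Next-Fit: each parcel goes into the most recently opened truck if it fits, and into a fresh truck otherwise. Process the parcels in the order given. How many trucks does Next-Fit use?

truck 1: place P1 (208 kg), 292 kg left
truck 1: place P2 (211 kg), 81 kg left
truck 2: place P3 (188 kg), 312 kg left
truck 2: place P4 (216 kg), 96 kg left
truck 3: place P5 (208 kg), 292 kg left
truck 3: place P6 (216 kg), 76 kg left
truck 4: place P7 (209 kg), 291 kg left
truck 4: place P8 (169 kg), 122 kg left
truck 5: place P9 (201 kg), 299 kg left
truck 5: place P10 (202 kg), 97 kg left
truck 6: place P11 (214 kg), 286 kg left
truck 6: place P12 (214 kg), 72 kg left
truck 7: place P13 (195 kg), 305 kg left
truck 7: place P14 (206 kg), 99 kg left
truck 8: place P15 (169 kg), 331 kg left
truck 8: place P16 (166 kg), 165 kg left
truck 9: place P17 (210 kg), 290 kg left
truck 9: place P18 (178 kg), 112 kg left

9 trucks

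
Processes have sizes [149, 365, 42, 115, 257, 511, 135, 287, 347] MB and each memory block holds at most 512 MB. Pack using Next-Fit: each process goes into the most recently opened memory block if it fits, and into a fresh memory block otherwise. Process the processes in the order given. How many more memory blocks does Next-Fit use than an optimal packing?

1

Next-Fit: [149] [365,42] [115,257] [511] [135,287] [347] → 6 memory blocks.
Total size 2208 MB; any packing needs at least ⌈2208/512⌉ = 5 memory blocks.
An optimal packing achieves that bound: [511] [365,135] [347,149] [287,115,42] [257] → 5 memory blocks.
Excess: 6 − 5 = 1.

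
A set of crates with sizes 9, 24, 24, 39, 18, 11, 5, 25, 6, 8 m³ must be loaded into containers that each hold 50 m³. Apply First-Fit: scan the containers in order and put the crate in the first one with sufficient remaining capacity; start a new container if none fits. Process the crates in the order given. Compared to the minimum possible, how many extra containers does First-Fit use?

First-Fit: [9,24,11,5] [24,18,6] [39,8] [25] → 4 containers.
Total size 169 m³; any packing needs at least ⌈169/50⌉ = 4 containers.
So 4 is already optimal.

0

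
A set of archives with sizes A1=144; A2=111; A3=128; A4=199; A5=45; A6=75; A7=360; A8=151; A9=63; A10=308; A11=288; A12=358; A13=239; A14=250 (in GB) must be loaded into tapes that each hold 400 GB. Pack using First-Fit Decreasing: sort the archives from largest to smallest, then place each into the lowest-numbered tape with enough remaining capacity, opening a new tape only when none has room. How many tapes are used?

8

Sorted descending: 360, 358, 308, 288, 250, 239, 199, 151, 144, 128, 111, 75, 63, 45.
360 GB → tape 1 (remaining 40 GB)
358 GB → tape 2 (remaining 42 GB)
308 GB → tape 3 (remaining 92 GB)
288 GB → tape 4 (remaining 112 GB)
250 GB → tape 5 (remaining 150 GB)
239 GB → tape 6 (remaining 161 GB)
199 GB → tape 7 (remaining 201 GB)
151 GB → tape 6 (remaining 10 GB)
144 GB → tape 5 (remaining 6 GB)
128 GB → tape 7 (remaining 73 GB)
111 GB → tape 4 (remaining 1 GB)
75 GB → tape 3 (remaining 17 GB)
63 GB → tape 7 (remaining 10 GB)
45 GB → tape 8 (remaining 355 GB)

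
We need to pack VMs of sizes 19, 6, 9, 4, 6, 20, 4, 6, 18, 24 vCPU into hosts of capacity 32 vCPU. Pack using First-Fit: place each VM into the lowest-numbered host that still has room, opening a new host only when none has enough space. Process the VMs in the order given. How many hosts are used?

host 1: place 19 vCPU, 13 vCPU left
host 1: place 6 vCPU, 7 vCPU left
host 2: place 9 vCPU, 23 vCPU left
host 1: place 4 vCPU, 3 vCPU left
host 2: place 6 vCPU, 17 vCPU left
host 3: place 20 vCPU, 12 vCPU left
host 2: place 4 vCPU, 13 vCPU left
host 2: place 6 vCPU, 7 vCPU left
host 4: place 18 vCPU, 14 vCPU left
host 5: place 24 vCPU, 8 vCPU left

5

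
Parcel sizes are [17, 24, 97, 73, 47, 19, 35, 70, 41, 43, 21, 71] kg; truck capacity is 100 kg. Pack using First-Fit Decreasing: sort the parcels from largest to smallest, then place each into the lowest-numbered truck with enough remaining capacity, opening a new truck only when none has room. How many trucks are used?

6

Sorted descending: 97, 73, 71, 70, 47, 43, 41, 35, 24, 21, 19, 17.
truck 1: place 97 kg, 3 kg left
truck 2: place 73 kg, 27 kg left
truck 3: place 71 kg, 29 kg left
truck 4: place 70 kg, 30 kg left
truck 5: place 47 kg, 53 kg left
truck 5: place 43 kg, 10 kg left
truck 6: place 41 kg, 59 kg left
truck 6: place 35 kg, 24 kg left
truck 2: place 24 kg, 3 kg left
truck 3: place 21 kg, 8 kg left
truck 4: place 19 kg, 11 kg left
truck 6: place 17 kg, 7 kg left
Final trucks: [97] [73,24] [71,21] [70,19] [47,43] [41,35,17].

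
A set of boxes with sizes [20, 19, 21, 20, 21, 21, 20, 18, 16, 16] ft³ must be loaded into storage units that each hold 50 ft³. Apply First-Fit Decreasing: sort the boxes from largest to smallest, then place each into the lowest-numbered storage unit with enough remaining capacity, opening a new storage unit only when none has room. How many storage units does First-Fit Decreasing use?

5 storage units

Sorted descending: 21, 21, 21, 20, 20, 20, 19, 18, 16, 16.
Put 21 ft³ in storage unit 1; 29 ft³ remain.
Put 21 ft³ in storage unit 1; 8 ft³ remain.
Put 21 ft³ in storage unit 2; 29 ft³ remain.
Put 20 ft³ in storage unit 2; 9 ft³ remain.
Put 20 ft³ in storage unit 3; 30 ft³ remain.
Put 20 ft³ in storage unit 3; 10 ft³ remain.
Put 19 ft³ in storage unit 4; 31 ft³ remain.
Put 18 ft³ in storage unit 4; 13 ft³ remain.
Put 16 ft³ in storage unit 5; 34 ft³ remain.
Put 16 ft³ in storage unit 5; 18 ft³ remain.
Final storage units: [21,21] [21,20] [20,20] [19,18] [16,16].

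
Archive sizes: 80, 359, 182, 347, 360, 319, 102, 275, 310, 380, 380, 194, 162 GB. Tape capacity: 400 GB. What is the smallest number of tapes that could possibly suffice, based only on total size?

9

Total size = 80 + 359 + 182 + 347 + 360 + 319 + 102 + 275 + 310 + 380 + 380 + 194 + 162 = 3450 GB.
⌈3450 / 400⌉ = 9.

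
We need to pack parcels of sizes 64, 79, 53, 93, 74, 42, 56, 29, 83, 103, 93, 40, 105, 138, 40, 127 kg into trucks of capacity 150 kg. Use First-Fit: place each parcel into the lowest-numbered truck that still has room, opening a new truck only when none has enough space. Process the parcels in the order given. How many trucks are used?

truck 1: place 64 kg, 86 kg left
truck 1: place 79 kg, 7 kg left
truck 2: place 53 kg, 97 kg left
truck 2: place 93 kg, 4 kg left
truck 3: place 74 kg, 76 kg left
truck 3: place 42 kg, 34 kg left
truck 4: place 56 kg, 94 kg left
truck 3: place 29 kg, 5 kg left
truck 4: place 83 kg, 11 kg left
truck 5: place 103 kg, 47 kg left
truck 6: place 93 kg, 57 kg left
truck 5: place 40 kg, 7 kg left
truck 7: place 105 kg, 45 kg left
truck 8: place 138 kg, 12 kg left
truck 6: place 40 kg, 17 kg left
truck 9: place 127 kg, 23 kg left
Final trucks: [64,79] [53,93] [74,42,29] [56,83] [103,40] [93,40] [105] [138] [127].

9 trucks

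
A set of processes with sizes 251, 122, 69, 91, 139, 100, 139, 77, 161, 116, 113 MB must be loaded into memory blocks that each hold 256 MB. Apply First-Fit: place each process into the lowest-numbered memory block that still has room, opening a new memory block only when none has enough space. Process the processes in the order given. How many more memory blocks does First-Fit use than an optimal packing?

0

First-Fit: [251] [122,69] [91,139] [100,139] [77,161] [116,113] → 6 memory blocks.
Total size 1378 MB; any packing needs at least ⌈1378/256⌉ = 6 memory blocks.
So 6 is already optimal.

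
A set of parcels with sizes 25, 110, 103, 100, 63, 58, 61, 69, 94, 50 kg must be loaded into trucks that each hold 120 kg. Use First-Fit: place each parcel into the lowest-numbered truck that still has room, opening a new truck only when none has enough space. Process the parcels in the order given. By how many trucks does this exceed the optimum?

0

First-Fit: [25,63] [110] [103] [100] [58,61] [69,50] [94] → 7 trucks.
Total size 733 kg; any packing needs at least ⌈733/120⌉ = 7 trucks.
So 7 is already optimal.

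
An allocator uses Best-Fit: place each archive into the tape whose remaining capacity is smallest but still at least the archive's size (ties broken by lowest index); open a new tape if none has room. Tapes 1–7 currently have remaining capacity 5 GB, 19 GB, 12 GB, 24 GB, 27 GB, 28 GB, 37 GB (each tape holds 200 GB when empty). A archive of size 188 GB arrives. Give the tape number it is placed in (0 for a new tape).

0

No tape has ≥ 188 GB free, so a new tape is opened.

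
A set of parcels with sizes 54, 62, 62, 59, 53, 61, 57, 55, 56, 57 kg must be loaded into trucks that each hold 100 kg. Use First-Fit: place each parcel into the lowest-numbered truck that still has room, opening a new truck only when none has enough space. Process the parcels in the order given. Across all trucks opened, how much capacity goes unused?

424

Put 54 kg in truck 1; 46 kg remain.
Put 62 kg in truck 2; 38 kg remain.
Put 62 kg in truck 3; 38 kg remain.
Put 59 kg in truck 4; 41 kg remain.
Put 53 kg in truck 5; 47 kg remain.
Put 61 kg in truck 6; 39 kg remain.
Put 57 kg in truck 7; 43 kg remain.
Put 55 kg in truck 8; 45 kg remain.
Put 56 kg in truck 9; 44 kg remain.
Put 57 kg in truck 10; 43 kg remain.
10 trucks × 100 kg = 1000 kg; used 576 kg; unused 424 kg.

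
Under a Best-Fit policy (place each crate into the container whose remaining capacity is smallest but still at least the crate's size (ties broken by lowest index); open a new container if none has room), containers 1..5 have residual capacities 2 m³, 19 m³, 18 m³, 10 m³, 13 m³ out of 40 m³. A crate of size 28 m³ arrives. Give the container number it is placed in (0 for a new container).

No container has ≥ 28 m³ free, so a new container is opened.

0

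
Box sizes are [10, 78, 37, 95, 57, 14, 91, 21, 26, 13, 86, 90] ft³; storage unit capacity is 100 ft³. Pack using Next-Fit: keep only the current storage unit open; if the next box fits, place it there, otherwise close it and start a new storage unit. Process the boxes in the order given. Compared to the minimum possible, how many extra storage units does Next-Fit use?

1

Next-Fit: [10,78] [37] [95] [57,14] [91] [21,26,13] [86] [90] → 8 storage units.
Total size 618 ft³; any packing needs at least ⌈618/100⌉ = 7 storage units.
An optimal packing achieves that bound: [95] [91] [90,10] [86,14] [78,21] [57,37] [26,13] → 7 storage units.
Excess: 8 − 7 = 1.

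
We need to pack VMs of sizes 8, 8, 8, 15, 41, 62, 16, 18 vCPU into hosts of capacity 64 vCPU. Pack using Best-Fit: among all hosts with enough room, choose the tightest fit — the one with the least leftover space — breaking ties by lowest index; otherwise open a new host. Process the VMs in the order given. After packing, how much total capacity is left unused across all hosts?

16

Put 8 vCPU in host 1; 56 vCPU remain.
Put 8 vCPU in host 1; 48 vCPU remain.
Put 8 vCPU in host 1; 40 vCPU remain.
Put 15 vCPU in host 1; 25 vCPU remain.
Put 41 vCPU in host 2; 23 vCPU remain.
Put 62 vCPU in host 3; 2 vCPU remain.
Put 16 vCPU in host 2; 7 vCPU remain.
Put 18 vCPU in host 1; 7 vCPU remain.
3 hosts × 64 vCPU = 192 vCPU; used 176 vCPU; unused 16 vCPU.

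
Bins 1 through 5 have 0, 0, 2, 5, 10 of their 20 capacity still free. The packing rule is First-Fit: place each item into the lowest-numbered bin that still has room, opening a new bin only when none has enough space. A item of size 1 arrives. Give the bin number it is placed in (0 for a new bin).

Bins with room: bin 3 (2), bin 4 (5), bin 5 (10).
The first with room is bin 3.

3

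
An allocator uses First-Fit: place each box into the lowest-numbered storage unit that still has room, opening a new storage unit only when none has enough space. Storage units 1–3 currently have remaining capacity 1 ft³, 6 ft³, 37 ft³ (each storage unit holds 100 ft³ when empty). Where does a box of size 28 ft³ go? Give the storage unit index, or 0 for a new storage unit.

3

Storage units with room: storage unit 3 (37 ft³).
The first with room is storage unit 3.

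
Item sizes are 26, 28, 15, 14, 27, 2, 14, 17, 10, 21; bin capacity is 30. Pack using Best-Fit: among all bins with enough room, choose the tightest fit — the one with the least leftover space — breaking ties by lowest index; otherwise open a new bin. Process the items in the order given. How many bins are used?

bin 1: place 26, 4 left
bin 2: place 28, 2 left
bin 3: place 15, 15 left
bin 3: place 14, 1 left
bin 4: place 27, 3 left
bin 2: place 2, 0 left
bin 5: place 14, 16 left
bin 6: place 17, 13 left
bin 6: place 10, 3 left
bin 7: place 21, 9 left
Final bins: [26] [28,2] [15,14] [27] [14] [17,10] [21].

7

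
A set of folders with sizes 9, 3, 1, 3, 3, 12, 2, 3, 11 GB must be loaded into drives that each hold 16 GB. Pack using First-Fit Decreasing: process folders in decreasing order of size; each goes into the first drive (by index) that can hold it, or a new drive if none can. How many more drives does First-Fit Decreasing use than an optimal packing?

First-Fit Decreasing: [12,3,1] [11,3,2] [9,3,3] → 3 drives.
Total size 47 GB; any packing needs at least ⌈47/16⌉ = 3 drives.
So 3 is already optimal.

0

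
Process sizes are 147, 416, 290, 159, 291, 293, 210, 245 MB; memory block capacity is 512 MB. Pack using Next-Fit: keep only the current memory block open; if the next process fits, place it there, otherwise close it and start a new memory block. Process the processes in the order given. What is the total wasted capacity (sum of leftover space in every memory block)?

1021

147 MB → memory block 1 (remaining 365 MB)
416 MB → memory block 2 (remaining 96 MB)
290 MB → memory block 3 (remaining 222 MB)
159 MB → memory block 3 (remaining 63 MB)
291 MB → memory block 4 (remaining 221 MB)
293 MB → memory block 5 (remaining 219 MB)
210 MB → memory block 5 (remaining 9 MB)
245 MB → memory block 6 (remaining 267 MB)
6 memory blocks × 512 MB = 3072 MB; used 2051 MB; unused 1021 MB.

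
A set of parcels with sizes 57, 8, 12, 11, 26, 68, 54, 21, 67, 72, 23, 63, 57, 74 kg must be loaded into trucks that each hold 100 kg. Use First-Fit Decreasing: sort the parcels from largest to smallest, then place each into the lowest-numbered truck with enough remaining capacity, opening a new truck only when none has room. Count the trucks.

8

Sorted descending: 74, 72, 68, 67, 63, 57, 57, 54, 26, 23, 21, 12, 11, 8.
truck 1: place 74 kg, 26 kg left
truck 2: place 72 kg, 28 kg left
truck 3: place 68 kg, 32 kg left
truck 4: place 67 kg, 33 kg left
truck 5: place 63 kg, 37 kg left
truck 6: place 57 kg, 43 kg left
truck 7: place 57 kg, 43 kg left
truck 8: place 54 kg, 46 kg left
truck 1: place 26 kg, 0 kg left
truck 2: place 23 kg, 5 kg left
truck 3: place 21 kg, 11 kg left
truck 4: place 12 kg, 21 kg left
truck 3: place 11 kg, 0 kg left
truck 4: place 8 kg, 13 kg left
Final trucks: [74,26] [72,23] [68,21,11] [67,12,8] [63] [57] [57] [54].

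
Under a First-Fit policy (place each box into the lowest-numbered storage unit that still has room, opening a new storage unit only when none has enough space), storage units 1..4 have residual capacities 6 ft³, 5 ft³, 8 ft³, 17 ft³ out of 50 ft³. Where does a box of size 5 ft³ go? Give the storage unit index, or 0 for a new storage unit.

1

Storage units with room: storage unit 1 (6 ft³), storage unit 2 (5 ft³), storage unit 3 (8 ft³), storage unit 4 (17 ft³).
The first with room is storage unit 1.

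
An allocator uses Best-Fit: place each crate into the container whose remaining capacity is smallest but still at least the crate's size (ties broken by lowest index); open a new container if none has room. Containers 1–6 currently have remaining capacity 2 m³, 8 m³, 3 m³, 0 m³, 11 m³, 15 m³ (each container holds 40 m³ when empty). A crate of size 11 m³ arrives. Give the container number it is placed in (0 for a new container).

Containers with room: container 5 (11 m³), container 6 (15 m³).
Tightest fit is container 5 with 11 m³ free.

5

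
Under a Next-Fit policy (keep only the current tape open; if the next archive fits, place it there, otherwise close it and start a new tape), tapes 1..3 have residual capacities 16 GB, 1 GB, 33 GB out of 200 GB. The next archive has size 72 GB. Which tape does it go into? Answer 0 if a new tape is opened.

0

Next-Fit only looks at tape 3, which has 33 GB free.
72 GB does not fit, so a new tape is opened.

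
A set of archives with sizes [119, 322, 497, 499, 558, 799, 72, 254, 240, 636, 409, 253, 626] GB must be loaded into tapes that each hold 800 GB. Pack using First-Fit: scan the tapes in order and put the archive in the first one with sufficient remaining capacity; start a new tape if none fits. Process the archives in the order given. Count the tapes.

119 GB → tape 1 (remaining 681 GB)
322 GB → tape 1 (remaining 359 GB)
497 GB → tape 2 (remaining 303 GB)
499 GB → tape 3 (remaining 301 GB)
558 GB → tape 4 (remaining 242 GB)
799 GB → tape 5 (remaining 1 GB)
72 GB → tape 1 (remaining 287 GB)
254 GB → tape 1 (remaining 33 GB)
240 GB → tape 2 (remaining 63 GB)
636 GB → tape 6 (remaining 164 GB)
409 GB → tape 7 (remaining 391 GB)
253 GB → tape 3 (remaining 48 GB)
626 GB → tape 8 (remaining 174 GB)
Final tapes: [119,322,72,254] [497,240] [499,253] [558] [799] [636] [409] [626].

8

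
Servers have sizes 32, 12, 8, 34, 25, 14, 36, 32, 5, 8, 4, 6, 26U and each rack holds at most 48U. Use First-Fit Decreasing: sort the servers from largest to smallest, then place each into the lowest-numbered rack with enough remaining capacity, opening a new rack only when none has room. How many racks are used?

Sorted descending: 36, 34, 32, 32, 26, 25, 14, 12, 8, 8, 6, 5, 4.
36U → rack 1 (remaining 12U)
34U → rack 2 (remaining 14U)
32U → rack 3 (remaining 16U)
32U → rack 4 (remaining 16U)
26U → rack 5 (remaining 22U)
25U → rack 6 (remaining 23U)
14U → rack 2 (remaining 0U)
12U → rack 1 (remaining 0U)
8U → rack 3 (remaining 8U)
8U → rack 3 (remaining 0U)
6U → rack 4 (remaining 10U)
5U → rack 4 (remaining 5U)
4U → rack 4 (remaining 1U)
Final racks: [36,12] [34,14] [32,8,8] [32,6,5,4] [26] [25].

6 racks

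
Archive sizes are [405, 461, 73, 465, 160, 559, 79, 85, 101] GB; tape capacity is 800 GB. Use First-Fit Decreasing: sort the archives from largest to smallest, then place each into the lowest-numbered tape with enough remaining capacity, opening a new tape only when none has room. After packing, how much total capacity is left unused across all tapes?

812

Sorted descending: 559, 465, 461, 405, 160, 101, 85, 79, 73.
559 GB → tape 1 (remaining 241 GB)
465 GB → tape 2 (remaining 335 GB)
461 GB → tape 3 (remaining 339 GB)
405 GB → tape 4 (remaining 395 GB)
160 GB → tape 1 (remaining 81 GB)
101 GB → tape 2 (remaining 234 GB)
85 GB → tape 2 (remaining 149 GB)
79 GB → tape 1 (remaining 2 GB)
73 GB → tape 2 (remaining 76 GB)
4 tapes × 800 GB = 3200 GB; used 2388 GB; unused 812 GB.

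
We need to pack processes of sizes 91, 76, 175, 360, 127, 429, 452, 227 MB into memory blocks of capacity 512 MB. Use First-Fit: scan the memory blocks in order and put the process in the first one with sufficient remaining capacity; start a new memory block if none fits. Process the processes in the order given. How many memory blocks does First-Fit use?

memory block 1: place 91 MB, 421 MB left
memory block 1: place 76 MB, 345 MB left
memory block 1: place 175 MB, 170 MB left
memory block 2: place 360 MB, 152 MB left
memory block 1: place 127 MB, 43 MB left
memory block 3: place 429 MB, 83 MB left
memory block 4: place 452 MB, 60 MB left
memory block 5: place 227 MB, 285 MB left

5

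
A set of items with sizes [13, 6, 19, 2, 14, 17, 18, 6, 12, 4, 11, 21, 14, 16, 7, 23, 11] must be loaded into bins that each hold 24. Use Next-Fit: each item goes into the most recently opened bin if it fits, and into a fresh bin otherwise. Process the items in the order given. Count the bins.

13 → bin 1 (remaining 11)
6 → bin 1 (remaining 5)
19 → bin 2 (remaining 5)
2 → bin 2 (remaining 3)
14 → bin 3 (remaining 10)
17 → bin 4 (remaining 7)
18 → bin 5 (remaining 6)
6 → bin 5 (remaining 0)
12 → bin 6 (remaining 12)
4 → bin 6 (remaining 8)
11 → bin 7 (remaining 13)
21 → bin 8 (remaining 3)
14 → bin 9 (remaining 10)
16 → bin 10 (remaining 8)
7 → bin 10 (remaining 1)
23 → bin 11 (remaining 1)
11 → bin 12 (remaining 13)
Final bins: [13,6] [19,2] [14] [17] [18,6] [12,4] [11] [21] [14] [16,7] [23] [11].

12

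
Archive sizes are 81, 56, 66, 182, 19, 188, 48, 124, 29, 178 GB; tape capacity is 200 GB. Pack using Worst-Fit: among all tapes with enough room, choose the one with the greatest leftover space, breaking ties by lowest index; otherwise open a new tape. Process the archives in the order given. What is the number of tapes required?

81 GB → tape 1 (remaining 119 GB)
56 GB → tape 1 (remaining 63 GB)
66 GB → tape 2 (remaining 134 GB)
182 GB → tape 3 (remaining 18 GB)
19 GB → tape 2 (remaining 115 GB)
188 GB → tape 4 (remaining 12 GB)
48 GB → tape 2 (remaining 67 GB)
124 GB → tape 5 (remaining 76 GB)
29 GB → tape 5 (remaining 47 GB)
178 GB → tape 6 (remaining 22 GB)
Final tapes: [81,56] [66,19,48] [182] [188] [124,29] [178].

6 tapes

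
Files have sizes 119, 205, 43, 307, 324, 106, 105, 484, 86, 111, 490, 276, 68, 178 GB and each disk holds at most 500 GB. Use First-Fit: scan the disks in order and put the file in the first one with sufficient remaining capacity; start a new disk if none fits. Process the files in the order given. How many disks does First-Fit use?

119 GB → disk 1 (remaining 381 GB)
205 GB → disk 1 (remaining 176 GB)
43 GB → disk 1 (remaining 133 GB)
307 GB → disk 2 (remaining 193 GB)
324 GB → disk 3 (remaining 176 GB)
106 GB → disk 1 (remaining 27 GB)
105 GB → disk 2 (remaining 88 GB)
484 GB → disk 4 (remaining 16 GB)
86 GB → disk 2 (remaining 2 GB)
111 GB → disk 3 (remaining 65 GB)
490 GB → disk 5 (remaining 10 GB)
276 GB → disk 6 (remaining 224 GB)
68 GB → disk 6 (remaining 156 GB)
178 GB → disk 7 (remaining 322 GB)

7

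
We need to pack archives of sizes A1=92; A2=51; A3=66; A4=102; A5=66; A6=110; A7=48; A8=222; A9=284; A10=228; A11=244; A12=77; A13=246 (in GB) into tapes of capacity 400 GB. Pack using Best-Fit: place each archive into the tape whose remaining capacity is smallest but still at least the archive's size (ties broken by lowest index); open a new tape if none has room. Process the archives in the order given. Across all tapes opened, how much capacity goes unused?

564

tape 1: place A1 (92 GB), 308 GB left
tape 1: place A2 (51 GB), 257 GB left
tape 1: place A3 (66 GB), 191 GB left
tape 1: place A4 (102 GB), 89 GB left
tape 1: place A5 (66 GB), 23 GB left
tape 2: place A6 (110 GB), 290 GB left
tape 2: place A7 (48 GB), 242 GB left
tape 2: place A8 (222 GB), 20 GB left
tape 3: place A9 (284 GB), 116 GB left
tape 4: place A10 (228 GB), 172 GB left
tape 5: place A11 (244 GB), 156 GB left
tape 3: place A12 (77 GB), 39 GB left
tape 6: place A13 (246 GB), 154 GB left
6 tapes × 400 GB = 2400 GB; used 1836 GB; unused 564 GB.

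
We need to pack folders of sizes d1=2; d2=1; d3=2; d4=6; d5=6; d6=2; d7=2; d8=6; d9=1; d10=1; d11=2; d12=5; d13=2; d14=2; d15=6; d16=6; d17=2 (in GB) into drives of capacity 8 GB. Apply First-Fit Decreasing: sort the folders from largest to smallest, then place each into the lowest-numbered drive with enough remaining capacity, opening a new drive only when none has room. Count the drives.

7 drives

Sorted descending: 6, 6, 6, 6, 6, 5, 2, 2, 2, 2, 2, 2, 2, 2, 1, 1, 1.
drive 1: place 6 GB, 2 GB left
drive 2: place 6 GB, 2 GB left
drive 3: place 6 GB, 2 GB left
drive 4: place 6 GB, 2 GB left
drive 5: place 6 GB, 2 GB left
drive 6: place 5 GB, 3 GB left
drive 1: place 2 GB, 0 GB left
drive 2: place 2 GB, 0 GB left
drive 3: place 2 GB, 0 GB left
drive 4: place 2 GB, 0 GB left
drive 5: place 2 GB, 0 GB left
drive 6: place 2 GB, 1 GB left
drive 7: place 2 GB, 6 GB left
drive 7: place 2 GB, 4 GB left
drive 6: place 1 GB, 0 GB left
drive 7: place 1 GB, 3 GB left
drive 7: place 1 GB, 2 GB left
Final drives: [6,2] [6,2] [6,2] [6,2] [6,2] [5,2,1] [2,2,1,1].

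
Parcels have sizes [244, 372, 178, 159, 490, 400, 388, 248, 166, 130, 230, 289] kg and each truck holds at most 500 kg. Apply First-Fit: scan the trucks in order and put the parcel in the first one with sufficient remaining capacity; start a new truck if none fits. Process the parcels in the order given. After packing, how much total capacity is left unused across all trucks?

1206

Put 244 kg in truck 1; 256 kg remain.
Put 372 kg in truck 2; 128 kg remain.
Put 178 kg in truck 1; 78 kg remain.
Put 159 kg in truck 3; 341 kg remain.
Put 490 kg in truck 4; 10 kg remain.
Put 400 kg in truck 5; 100 kg remain.
Put 388 kg in truck 6; 112 kg remain.
Put 248 kg in truck 3; 93 kg remain.
Put 166 kg in truck 7; 334 kg remain.
Put 130 kg in truck 7; 204 kg remain.
Put 230 kg in truck 8; 270 kg remain.
Put 289 kg in truck 9; 211 kg remain.
9 trucks × 500 kg = 4500 kg; used 3294 kg; unused 1206 kg.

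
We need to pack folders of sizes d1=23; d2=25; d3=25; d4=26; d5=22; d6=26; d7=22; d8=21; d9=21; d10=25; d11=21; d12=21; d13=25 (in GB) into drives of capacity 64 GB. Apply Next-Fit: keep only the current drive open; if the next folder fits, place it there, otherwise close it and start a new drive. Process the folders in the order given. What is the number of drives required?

6 drives

Put d1 (23 GB) in drive 1; 41 GB remain.
Put d2 (25 GB) in drive 1; 16 GB remain.
Put d3 (25 GB) in drive 2; 39 GB remain.
Put d4 (26 GB) in drive 2; 13 GB remain.
Put d5 (22 GB) in drive 3; 42 GB remain.
Put d6 (26 GB) in drive 3; 16 GB remain.
Put d7 (22 GB) in drive 4; 42 GB remain.
Put d8 (21 GB) in drive 4; 21 GB remain.
Put d9 (21 GB) in drive 4; 0 GB remain.
Put d10 (25 GB) in drive 5; 39 GB remain.
Put d11 (21 GB) in drive 5; 18 GB remain.
Put d12 (21 GB) in drive 6; 43 GB remain.
Put d13 (25 GB) in drive 6; 18 GB remain.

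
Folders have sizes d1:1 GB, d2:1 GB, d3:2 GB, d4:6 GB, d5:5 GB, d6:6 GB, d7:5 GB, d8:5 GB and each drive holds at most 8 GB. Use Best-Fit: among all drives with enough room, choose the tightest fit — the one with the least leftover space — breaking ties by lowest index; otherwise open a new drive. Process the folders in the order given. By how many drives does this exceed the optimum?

1

Best-Fit: [1,1,2] [6] [5] [6] [5] [5] → 6 drives.
5 folders exceed 4 GB (half the capacity), and no two of those can share a drive, so at least 5 drives are needed.
An optimal packing achieves that bound: [6,2] [6,1,1] [5] [5] [5] → 5 drives.
Excess: 6 − 5 = 1.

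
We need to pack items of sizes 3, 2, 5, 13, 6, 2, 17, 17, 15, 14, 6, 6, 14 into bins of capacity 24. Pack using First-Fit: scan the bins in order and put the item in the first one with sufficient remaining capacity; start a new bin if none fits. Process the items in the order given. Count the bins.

6 bins

Put 3 in bin 1; 21 remain.
Put 2 in bin 1; 19 remain.
Put 5 in bin 1; 14 remain.
Put 13 in bin 1; 1 remain.
Put 6 in bin 2; 18 remain.
Put 2 in bin 2; 16 remain.
Put 17 in bin 3; 7 remain.
Put 17 in bin 4; 7 remain.
Put 15 in bin 2; 1 remain.
Put 14 in bin 5; 10 remain.
Put 6 in bin 3; 1 remain.
Put 6 in bin 4; 1 remain.
Put 14 in bin 6; 10 remain.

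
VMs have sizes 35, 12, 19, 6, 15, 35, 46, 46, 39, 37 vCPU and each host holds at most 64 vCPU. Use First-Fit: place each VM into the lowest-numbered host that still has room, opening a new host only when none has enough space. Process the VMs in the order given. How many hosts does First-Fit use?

7 hosts

35 vCPU → host 1 (remaining 29 vCPU)
12 vCPU → host 1 (remaining 17 vCPU)
19 vCPU → host 2 (remaining 45 vCPU)
6 vCPU → host 1 (remaining 11 vCPU)
15 vCPU → host 2 (remaining 30 vCPU)
35 vCPU → host 3 (remaining 29 vCPU)
46 vCPU → host 4 (remaining 18 vCPU)
46 vCPU → host 5 (remaining 18 vCPU)
39 vCPU → host 6 (remaining 25 vCPU)
37 vCPU → host 7 (remaining 27 vCPU)
Final hosts: [35,12,6] [19,15] [35] [46] [46] [39] [37].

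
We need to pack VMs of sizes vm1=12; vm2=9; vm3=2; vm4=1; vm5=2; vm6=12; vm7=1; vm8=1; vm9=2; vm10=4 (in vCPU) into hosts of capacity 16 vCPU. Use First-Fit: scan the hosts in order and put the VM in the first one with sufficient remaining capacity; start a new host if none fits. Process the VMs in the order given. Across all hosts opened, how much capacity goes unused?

host 1: place vm1 (12 vCPU), 4 vCPU left
host 2: place vm2 (9 vCPU), 7 vCPU left
host 1: place vm3 (2 vCPU), 2 vCPU left
host 1: place vm4 (1 vCPU), 1 vCPU left
host 2: place vm5 (2 vCPU), 5 vCPU left
host 3: place vm6 (12 vCPU), 4 vCPU left
host 1: place vm7 (1 vCPU), 0 vCPU left
host 2: place vm8 (1 vCPU), 4 vCPU left
host 2: place vm9 (2 vCPU), 2 vCPU left
host 3: place vm10 (4 vCPU), 0 vCPU left
3 hosts × 16 vCPU = 48 vCPU; used 46 vCPU; unused 2 vCPU.

2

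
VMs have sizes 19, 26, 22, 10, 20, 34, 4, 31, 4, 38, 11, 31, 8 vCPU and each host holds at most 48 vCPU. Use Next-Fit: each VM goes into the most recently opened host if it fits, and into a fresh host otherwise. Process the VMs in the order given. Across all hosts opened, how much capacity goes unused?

126

host 1: place 19 vCPU, 29 vCPU left
host 1: place 26 vCPU, 3 vCPU left
host 2: place 22 vCPU, 26 vCPU left
host 2: place 10 vCPU, 16 vCPU left
host 3: place 20 vCPU, 28 vCPU left
host 4: place 34 vCPU, 14 vCPU left
host 4: place 4 vCPU, 10 vCPU left
host 5: place 31 vCPU, 17 vCPU left
host 5: place 4 vCPU, 13 vCPU left
host 6: place 38 vCPU, 10 vCPU left
host 7: place 11 vCPU, 37 vCPU left
host 7: place 31 vCPU, 6 vCPU left
host 8: place 8 vCPU, 40 vCPU left
8 hosts × 48 vCPU = 384 vCPU; used 258 vCPU; unused 126 vCPU.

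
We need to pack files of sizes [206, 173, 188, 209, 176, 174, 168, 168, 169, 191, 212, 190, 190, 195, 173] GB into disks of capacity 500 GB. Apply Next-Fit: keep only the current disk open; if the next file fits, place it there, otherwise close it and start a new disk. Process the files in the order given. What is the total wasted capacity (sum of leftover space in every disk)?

Put 206 GB in disk 1; 294 GB remain.
Put 173 GB in disk 1; 121 GB remain.
Put 188 GB in disk 2; 312 GB remain.
Put 209 GB in disk 2; 103 GB remain.
Put 176 GB in disk 3; 324 GB remain.
Put 174 GB in disk 3; 150 GB remain.
Put 168 GB in disk 4; 332 GB remain.
Put 168 GB in disk 4; 164 GB remain.
Put 169 GB in disk 5; 331 GB remain.
Put 191 GB in disk 5; 140 GB remain.
Put 212 GB in disk 6; 288 GB remain.
Put 190 GB in disk 6; 98 GB remain.
Put 190 GB in disk 7; 310 GB remain.
Put 195 GB in disk 7; 115 GB remain.
Put 173 GB in disk 8; 327 GB remain.
8 disks × 500 GB = 4000 GB; used 2782 GB; unused 1218 GB.

1218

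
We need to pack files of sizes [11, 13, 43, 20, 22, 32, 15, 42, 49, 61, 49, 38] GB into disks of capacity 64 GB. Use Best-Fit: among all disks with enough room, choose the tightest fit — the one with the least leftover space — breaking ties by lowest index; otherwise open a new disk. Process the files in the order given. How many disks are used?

11 GB → disk 1 (remaining 53 GB)
13 GB → disk 1 (remaining 40 GB)
43 GB → disk 2 (remaining 21 GB)
20 GB → disk 2 (remaining 1 GB)
22 GB → disk 1 (remaining 18 GB)
32 GB → disk 3 (remaining 32 GB)
15 GB → disk 1 (remaining 3 GB)
42 GB → disk 4 (remaining 22 GB)
49 GB → disk 5 (remaining 15 GB)
61 GB → disk 6 (remaining 3 GB)
49 GB → disk 7 (remaining 15 GB)
38 GB → disk 8 (remaining 26 GB)

8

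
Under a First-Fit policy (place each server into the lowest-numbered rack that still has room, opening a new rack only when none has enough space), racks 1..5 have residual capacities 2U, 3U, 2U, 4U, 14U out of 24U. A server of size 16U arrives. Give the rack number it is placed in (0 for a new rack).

No rack has ≥ 16U free, so a new rack is opened.

0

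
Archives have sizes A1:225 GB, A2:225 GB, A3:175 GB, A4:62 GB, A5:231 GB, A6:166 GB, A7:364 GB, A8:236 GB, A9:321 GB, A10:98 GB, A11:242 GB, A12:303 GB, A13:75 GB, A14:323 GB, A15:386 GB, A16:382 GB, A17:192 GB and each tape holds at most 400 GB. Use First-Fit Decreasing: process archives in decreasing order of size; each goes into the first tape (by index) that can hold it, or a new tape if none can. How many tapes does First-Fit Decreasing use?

12

Sorted descending: 386, 382, 364, 323, 321, 303, 242, 236, 231, 225, 225, 192, 175, 166, 98, 75, 62.
386 GB → tape 1 (remaining 14 GB)
382 GB → tape 2 (remaining 18 GB)
364 GB → tape 3 (remaining 36 GB)
323 GB → tape 4 (remaining 77 GB)
321 GB → tape 5 (remaining 79 GB)
303 GB → tape 6 (remaining 97 GB)
242 GB → tape 7 (remaining 158 GB)
236 GB → tape 8 (remaining 164 GB)
231 GB → tape 9 (remaining 169 GB)
225 GB → tape 10 (remaining 175 GB)
225 GB → tape 11 (remaining 175 GB)
192 GB → tape 12 (remaining 208 GB)
175 GB → tape 10 (remaining 0 GB)
166 GB → tape 9 (remaining 3 GB)
98 GB → tape 7 (remaining 60 GB)
75 GB → tape 4 (remaining 2 GB)
62 GB → tape 5 (remaining 17 GB)
Final tapes: [386] [382] [364] [323,75] [321,62] [303] [242,98] [236] [231,166] [225,175] [225] [192].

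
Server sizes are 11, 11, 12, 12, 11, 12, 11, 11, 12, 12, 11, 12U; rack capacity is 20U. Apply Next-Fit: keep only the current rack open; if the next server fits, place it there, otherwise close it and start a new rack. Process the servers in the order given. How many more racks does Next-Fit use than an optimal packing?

0

Next-Fit: [11] [11] [12] [12] [11] [12] [11] [11] [12] [12] [11] [12] → 12 racks.
12 servers exceed 10U (half the capacity), and no two of those can share a rack, so at least 12 racks are needed.
So 12 is already optimal.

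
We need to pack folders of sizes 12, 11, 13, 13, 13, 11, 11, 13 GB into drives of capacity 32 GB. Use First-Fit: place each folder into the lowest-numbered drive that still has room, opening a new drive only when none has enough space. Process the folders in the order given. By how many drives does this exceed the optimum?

0

First-Fit: [12,11] [13,13] [13,11] [11,13] → 4 drives.
Total size 97 GB; any packing needs at least ⌈97/32⌉ = 4 drives.
So 4 is already optimal.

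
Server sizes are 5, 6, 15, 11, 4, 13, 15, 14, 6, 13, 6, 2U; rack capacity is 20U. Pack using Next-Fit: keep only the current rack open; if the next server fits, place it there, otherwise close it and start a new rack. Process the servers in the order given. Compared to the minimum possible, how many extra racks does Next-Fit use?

Next-Fit: [5,6] [15] [11,4] [13] [15] [14,6] [13,6] [2] → 8 racks.
Total size 110U; any packing needs at least ⌈110/20⌉ = 6 racks.
An optimal packing achieves that bound: [15,5] [15,4] [14,6] [13,6] [13,6] [11,2] → 6 racks.
Excess: 8 − 6 = 2.

2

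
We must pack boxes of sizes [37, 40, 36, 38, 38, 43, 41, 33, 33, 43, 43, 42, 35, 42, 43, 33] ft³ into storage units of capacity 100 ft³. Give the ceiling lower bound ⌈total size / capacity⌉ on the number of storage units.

Total size = 37 + 40 + 36 + 38 + 38 + 43 + 41 + 33 + 33 + 43 + 43 + 42 + 35 + 42 + 43 + 33 = 620 ft³.
⌈620 / 100⌉ = 7.

7 storage units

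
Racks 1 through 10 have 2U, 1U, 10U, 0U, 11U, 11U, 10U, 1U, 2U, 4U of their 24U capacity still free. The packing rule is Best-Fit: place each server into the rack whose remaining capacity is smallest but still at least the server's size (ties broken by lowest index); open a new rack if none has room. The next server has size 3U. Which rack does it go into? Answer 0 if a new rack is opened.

Racks with room: rack 3 (10U), rack 5 (11U), rack 6 (11U), rack 7 (10U), rack 10 (4U).
Tightest fit is rack 10 with 4U free.

10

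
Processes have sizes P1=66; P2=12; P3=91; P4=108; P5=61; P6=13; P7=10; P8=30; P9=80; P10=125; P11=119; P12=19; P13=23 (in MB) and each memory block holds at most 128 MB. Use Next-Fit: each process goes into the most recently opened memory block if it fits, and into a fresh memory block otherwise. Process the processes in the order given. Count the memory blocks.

memory block 1: place P1 (66 MB), 62 MB left
memory block 1: place P2 (12 MB), 50 MB left
memory block 2: place P3 (91 MB), 37 MB left
memory block 3: place P4 (108 MB), 20 MB left
memory block 4: place P5 (61 MB), 67 MB left
memory block 4: place P6 (13 MB), 54 MB left
memory block 4: place P7 (10 MB), 44 MB left
memory block 4: place P8 (30 MB), 14 MB left
memory block 5: place P9 (80 MB), 48 MB left
memory block 6: place P10 (125 MB), 3 MB left
memory block 7: place P11 (119 MB), 9 MB left
memory block 8: place P12 (19 MB), 109 MB left
memory block 8: place P13 (23 MB), 86 MB left
Final memory blocks: [66,12] [91] [108] [61,13,10,30] [80] [125] [119] [19,23].

8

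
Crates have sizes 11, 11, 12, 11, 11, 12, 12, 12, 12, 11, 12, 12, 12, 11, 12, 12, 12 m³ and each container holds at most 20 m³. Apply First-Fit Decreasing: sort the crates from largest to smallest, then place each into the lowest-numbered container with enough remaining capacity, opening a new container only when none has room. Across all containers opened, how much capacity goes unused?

142

Sorted descending: 12, 12, 12, 12, 12, 12, 12, 12, 12, 12, 12, 11, 11, 11, 11, 11, 11.
12 m³ → container 1 (remaining 8 m³)
12 m³ → container 2 (remaining 8 m³)
12 m³ → container 3 (remaining 8 m³)
12 m³ → container 4 (remaining 8 m³)
12 m³ → container 5 (remaining 8 m³)
12 m³ → container 6 (remaining 8 m³)
12 m³ → container 7 (remaining 8 m³)
12 m³ → container 8 (remaining 8 m³)
12 m³ → container 9 (remaining 8 m³)
12 m³ → container 10 (remaining 8 m³)
12 m³ → container 11 (remaining 8 m³)
11 m³ → container 12 (remaining 9 m³)
11 m³ → container 13 (remaining 9 m³)
11 m³ → container 14 (remaining 9 m³)
11 m³ → container 15 (remaining 9 m³)
11 m³ → container 16 (remaining 9 m³)
11 m³ → container 17 (remaining 9 m³)
17 containers × 20 m³ = 340 m³; used 198 m³; unused 142 m³.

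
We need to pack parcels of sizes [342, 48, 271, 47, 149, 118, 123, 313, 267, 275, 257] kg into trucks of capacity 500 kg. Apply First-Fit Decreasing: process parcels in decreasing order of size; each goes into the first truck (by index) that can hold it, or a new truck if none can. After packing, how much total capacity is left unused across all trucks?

Sorted descending: 342, 313, 275, 271, 267, 257, 149, 123, 118, 48, 47.
truck 1: place 342 kg, 158 kg left
truck 2: place 313 kg, 187 kg left
truck 3: place 275 kg, 225 kg left
truck 4: place 271 kg, 229 kg left
truck 5: place 267 kg, 233 kg left
truck 6: place 257 kg, 243 kg left
truck 1: place 149 kg, 9 kg left
truck 2: place 123 kg, 64 kg left
truck 3: place 118 kg, 107 kg left
truck 2: place 48 kg, 16 kg left
truck 3: place 47 kg, 60 kg left
6 trucks × 500 kg = 3000 kg; used 2210 kg; unused 790 kg.

790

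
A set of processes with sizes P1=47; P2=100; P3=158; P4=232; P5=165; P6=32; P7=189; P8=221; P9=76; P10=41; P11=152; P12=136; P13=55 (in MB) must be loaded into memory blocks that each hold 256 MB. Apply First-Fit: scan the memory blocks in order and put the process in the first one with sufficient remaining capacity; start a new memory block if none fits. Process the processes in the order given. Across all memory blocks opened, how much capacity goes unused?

memory block 1: place P1 (47 MB), 209 MB left
memory block 1: place P2 (100 MB), 109 MB left
memory block 2: place P3 (158 MB), 98 MB left
memory block 3: place P4 (232 MB), 24 MB left
memory block 4: place P5 (165 MB), 91 MB left
memory block 1: place P6 (32 MB), 77 MB left
memory block 5: place P7 (189 MB), 67 MB left
memory block 6: place P8 (221 MB), 35 MB left
memory block 1: place P9 (76 MB), 1 MB left
memory block 2: place P10 (41 MB), 57 MB left
memory block 7: place P11 (152 MB), 104 MB left
memory block 8: place P12 (136 MB), 120 MB left
memory block 2: place P13 (55 MB), 2 MB left
8 memory blocks × 256 MB = 2048 MB; used 1604 MB; unused 444 MB.

444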